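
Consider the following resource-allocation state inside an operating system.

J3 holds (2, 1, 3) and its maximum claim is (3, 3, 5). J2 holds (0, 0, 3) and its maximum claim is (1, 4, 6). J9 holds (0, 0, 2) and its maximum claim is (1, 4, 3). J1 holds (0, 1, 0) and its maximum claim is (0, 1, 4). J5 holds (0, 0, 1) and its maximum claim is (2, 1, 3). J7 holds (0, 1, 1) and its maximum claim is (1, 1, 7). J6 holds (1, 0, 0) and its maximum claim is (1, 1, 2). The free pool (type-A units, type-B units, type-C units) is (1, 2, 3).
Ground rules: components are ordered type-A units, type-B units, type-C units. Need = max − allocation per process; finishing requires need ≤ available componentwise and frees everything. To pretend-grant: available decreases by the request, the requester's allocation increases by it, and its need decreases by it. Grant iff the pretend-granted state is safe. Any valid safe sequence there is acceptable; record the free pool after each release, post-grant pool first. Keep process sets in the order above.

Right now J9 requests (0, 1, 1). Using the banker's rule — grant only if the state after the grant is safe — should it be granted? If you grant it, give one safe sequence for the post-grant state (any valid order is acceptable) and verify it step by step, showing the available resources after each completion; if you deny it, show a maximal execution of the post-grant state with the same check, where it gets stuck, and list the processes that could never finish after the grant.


DENY: after the grant no complete ordering would exist.
Key observation: after J6, J5 the pool peaks at (2, 1, 3), and each blocked process is short somewhere: J3 on type-B units; J2 on type-B units; J9 on type-B units; J1 on type-C units; J7 on type-C units.
On the post-grant state, J6, J5 is a maximal run — nothing extends it. Check, step by step:
  pool = (1, 1, 2)
  run J6 (needs (0, 1, 2), free (1, 1, 2)); after release of (1, 0, 0) the pool is (2, 1, 2)
  run J5 (needs (2, 1, 2), free (2, 1, 2)); after release of (0, 0, 1) the pool is (2, 1, 3)
  blocked: J3 wants (1, 2, 2), pool (2, 1, 3) — not enough type-B units
  blocked: J2 wants (1, 4, 3), pool (2, 1, 3) — not enough type-B units
  blocked: J9 wants (1, 3, 0), pool (2, 1, 3) — not enough type-B units
  blocked: J1 wants (0, 0, 4), pool (2, 1, 3) — not enough type-C units
  blocked: J7 wants (1, 0, 6), pool (2, 1, 3) — not enough type-C units
Processes that could never finish after the grant: J3, J2, J9, J1 and J7.


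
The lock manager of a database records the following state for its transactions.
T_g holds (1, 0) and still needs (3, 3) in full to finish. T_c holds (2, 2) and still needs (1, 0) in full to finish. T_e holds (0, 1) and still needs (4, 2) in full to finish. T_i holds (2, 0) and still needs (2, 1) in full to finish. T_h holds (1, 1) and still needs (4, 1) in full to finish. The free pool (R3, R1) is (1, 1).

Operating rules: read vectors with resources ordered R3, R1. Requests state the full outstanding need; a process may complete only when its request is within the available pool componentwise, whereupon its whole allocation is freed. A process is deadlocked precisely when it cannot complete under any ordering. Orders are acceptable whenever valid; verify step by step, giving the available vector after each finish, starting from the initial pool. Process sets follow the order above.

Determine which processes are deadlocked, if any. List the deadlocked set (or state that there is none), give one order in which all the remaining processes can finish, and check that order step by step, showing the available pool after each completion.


No process is deadlocked.
Key observation: T_c leads a chain of completions in which each release enables another process.
The rest can finish in the order T_c, T_i, T_g, T_e, T_h. Check, step by step:
  pool = (1, 1)
  T_c: need (1, 0) fits (1, 1); releases (2, 2), pool now (3, 3)
  T_i: need (2, 1) fits (3, 3); releases (2, 0), pool now (5, 3)
  T_g: need (3, 3) fits (5, 3); releases (1, 0), pool now (6, 3)
  T_e: need (4, 2) fits (6, 3); releases (0, 1), pool now (6, 4)
  T_h: need (4, 1) fits (6, 4); releases (1, 1), pool now (7, 5)


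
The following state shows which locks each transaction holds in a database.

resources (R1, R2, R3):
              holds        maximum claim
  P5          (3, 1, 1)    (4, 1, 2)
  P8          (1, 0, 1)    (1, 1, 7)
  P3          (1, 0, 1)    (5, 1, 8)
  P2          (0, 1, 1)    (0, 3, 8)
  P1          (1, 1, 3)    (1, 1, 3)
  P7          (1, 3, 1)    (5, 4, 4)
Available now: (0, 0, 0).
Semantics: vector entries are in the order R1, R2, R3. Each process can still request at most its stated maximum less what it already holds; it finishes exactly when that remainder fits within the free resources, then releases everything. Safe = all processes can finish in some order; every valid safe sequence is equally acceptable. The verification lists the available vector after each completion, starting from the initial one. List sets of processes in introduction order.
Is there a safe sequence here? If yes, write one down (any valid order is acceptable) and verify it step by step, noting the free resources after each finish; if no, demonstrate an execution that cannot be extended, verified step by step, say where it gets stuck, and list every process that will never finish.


UNSAFE — no complete ordering exists.
Key observation: the pool after P1, P5, P7 is (5, 5, 5); every surviving request exceeds it in R3, so progress ends there.
Going as far as possible: P1, P5, P7; after that, nothing fits. Check, step by step:
  pool = (0, 0, 0)
  run P1 (needs (0, 0, 0), free (0, 0, 0)); after release of (1, 1, 3) the pool is (1, 1, 3)
  run P5 (needs (1, 0, 1), free (1, 1, 3)); after release of (3, 1, 1) the pool is (4, 2, 4)
  run P7 (needs (4, 1, 3), free (4, 2, 4)); after release of (1, 3, 1) the pool is (5, 5, 5)
  P8 cannot run: need (0, 1, 6) vs free (5, 5, 5) (insufficient R3)
  P3 cannot run: need (4, 1, 7) vs free (5, 5, 5) (insufficient R3)
  P2 cannot run: need (0, 2, 7) vs free (5, 5, 5) (insufficient R3)
Permanently blocked: P8, P3 and P2.


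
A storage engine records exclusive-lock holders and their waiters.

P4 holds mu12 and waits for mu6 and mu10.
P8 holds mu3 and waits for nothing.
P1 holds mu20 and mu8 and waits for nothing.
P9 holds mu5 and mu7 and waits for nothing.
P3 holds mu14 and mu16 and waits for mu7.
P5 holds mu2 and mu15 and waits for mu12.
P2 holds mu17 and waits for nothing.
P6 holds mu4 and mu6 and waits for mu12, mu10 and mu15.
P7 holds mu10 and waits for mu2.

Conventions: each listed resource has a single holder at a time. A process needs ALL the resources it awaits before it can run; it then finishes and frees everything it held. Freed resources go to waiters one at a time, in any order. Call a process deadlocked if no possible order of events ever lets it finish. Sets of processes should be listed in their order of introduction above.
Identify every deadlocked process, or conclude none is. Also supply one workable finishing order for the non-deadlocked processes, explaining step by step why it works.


Deadlocked set: P4, P5, P6 and P7.
Key observation: the loop P4 -> P6 -> P4 blocks itself forever; P5 and P7 are caught in further circular waits.
One completion order for the rest: P1, P9, P2, P8, P3.
Check, step by step:
  P1 waits on nothing -> runs at once and releases mu20 and mu8
  P9 waits on nothing -> runs at once and releases mu5 and mu7
  P2 waits on nothing -> runs at once and releases mu17
  P8 waits on nothing -> runs at once and releases mu3
  P3: everything it awaited (mu7) is free; runs, freeing mu14 and mu16


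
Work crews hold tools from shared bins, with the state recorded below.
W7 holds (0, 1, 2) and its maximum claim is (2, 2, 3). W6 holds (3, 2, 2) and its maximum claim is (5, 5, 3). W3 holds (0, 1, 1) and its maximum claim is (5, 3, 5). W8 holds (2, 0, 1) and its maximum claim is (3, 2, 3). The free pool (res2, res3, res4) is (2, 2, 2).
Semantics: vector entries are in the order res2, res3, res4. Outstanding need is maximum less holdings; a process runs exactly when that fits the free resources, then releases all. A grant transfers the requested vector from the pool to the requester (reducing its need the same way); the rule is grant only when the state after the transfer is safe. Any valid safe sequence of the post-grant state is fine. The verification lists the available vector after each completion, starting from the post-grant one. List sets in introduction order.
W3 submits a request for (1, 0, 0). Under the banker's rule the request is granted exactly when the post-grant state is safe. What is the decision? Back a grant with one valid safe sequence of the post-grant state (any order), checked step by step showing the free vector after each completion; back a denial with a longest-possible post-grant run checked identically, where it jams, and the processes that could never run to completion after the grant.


GRANT — the state after the grant stays safe, e.g. via W8, W7, W6, W3.
Key observation: with (1, 2, 2) left after the transfer, W8 can run at once — the state stays safe.
Verifying the post-grant state step by step:
  pool = (1, 2, 2)
  W8: need (1, 2, 2) fits (1, 2, 2); releases (2, 0, 1), pool now (3, 2, 3)
  W7: need (2, 1, 1) fits (3, 2, 3); releases (0, 1, 2), pool now (3, 3, 5)
  W6: need (2, 3, 1) fits (3, 3, 5); releases (3, 2, 2), pool now (6, 5, 7)
  W3: need (4, 2, 4) fits (6, 5, 7); releases (1, 1, 1), pool now (7, 6, 8)


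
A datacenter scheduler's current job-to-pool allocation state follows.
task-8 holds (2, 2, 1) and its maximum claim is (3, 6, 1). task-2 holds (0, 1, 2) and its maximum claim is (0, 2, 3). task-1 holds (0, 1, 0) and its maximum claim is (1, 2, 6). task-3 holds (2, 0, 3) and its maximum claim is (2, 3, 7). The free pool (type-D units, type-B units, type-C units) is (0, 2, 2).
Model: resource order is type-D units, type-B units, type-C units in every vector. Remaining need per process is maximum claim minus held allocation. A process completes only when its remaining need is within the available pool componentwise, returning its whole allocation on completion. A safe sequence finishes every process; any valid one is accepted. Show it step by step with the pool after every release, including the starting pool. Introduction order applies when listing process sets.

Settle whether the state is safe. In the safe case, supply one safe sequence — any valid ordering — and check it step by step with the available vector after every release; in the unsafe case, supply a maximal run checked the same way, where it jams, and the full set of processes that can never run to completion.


SAFE — a valid safe sequence is task-2, task-3, task-1, task-8.
Key observation: reading the order forward, task-3 is the first process whose need (0, 3, 4) meets the free pool (0, 3, 4) exactly on a resource it requests.
Walking it through:
  pool = (0, 2, 2)
  task-2: need (0, 1, 1) fits (0, 2, 2); releases (0, 1, 2), pool now (0, 3, 4)
  task-3: need (0, 3, 4) fits (0, 3, 4); releases (2, 0, 3), pool now (2, 3, 7)
  task-1: need (1, 1, 6) fits (2, 3, 7); releases (0, 1, 0), pool now (2, 4, 7)
  task-8: need (1, 4, 0) fits (2, 4, 7); releases (2, 2, 1), pool now (4, 6, 8)


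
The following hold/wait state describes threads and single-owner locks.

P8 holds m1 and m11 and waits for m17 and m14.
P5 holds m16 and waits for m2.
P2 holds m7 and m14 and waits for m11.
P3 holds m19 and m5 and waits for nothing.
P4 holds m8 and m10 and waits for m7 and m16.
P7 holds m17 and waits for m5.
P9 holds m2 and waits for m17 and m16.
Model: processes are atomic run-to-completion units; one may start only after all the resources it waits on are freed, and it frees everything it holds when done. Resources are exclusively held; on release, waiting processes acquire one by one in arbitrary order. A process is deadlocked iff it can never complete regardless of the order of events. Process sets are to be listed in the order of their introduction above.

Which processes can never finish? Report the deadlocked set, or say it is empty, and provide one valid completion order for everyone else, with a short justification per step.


Deadlocked set: P8, P5, P2, P4 and P9.
Key observation: P8 -> P2 -> P8 is a circular wait — nothing in it can go first; P5 and P9 are caught in further circular waits and P4 waits into the deadlock from upstream.
A valid finishing order for the others: P3, P7.
Check, step by step:
  P3 waits on nothing -> runs at once and releases m19 and m5
  P7: everything it awaited (m5) is free; runs, freeing m17


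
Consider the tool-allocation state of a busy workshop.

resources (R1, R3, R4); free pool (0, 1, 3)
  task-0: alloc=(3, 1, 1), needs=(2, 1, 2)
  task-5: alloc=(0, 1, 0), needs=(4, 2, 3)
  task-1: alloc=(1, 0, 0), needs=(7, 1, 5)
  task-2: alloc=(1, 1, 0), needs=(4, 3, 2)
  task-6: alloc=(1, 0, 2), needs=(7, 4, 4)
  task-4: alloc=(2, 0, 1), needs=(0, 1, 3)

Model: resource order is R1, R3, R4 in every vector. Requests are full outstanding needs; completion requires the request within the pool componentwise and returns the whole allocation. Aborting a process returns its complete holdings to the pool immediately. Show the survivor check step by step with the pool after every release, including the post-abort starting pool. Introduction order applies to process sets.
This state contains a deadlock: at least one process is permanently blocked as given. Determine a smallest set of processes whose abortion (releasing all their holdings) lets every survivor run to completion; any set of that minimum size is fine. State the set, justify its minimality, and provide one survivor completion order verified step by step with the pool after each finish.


Abort task-1.
Key observation: no ordering could ever have run task-6 before the abort of task-1; with (1, 0, 0) back in the pool it fits at step 5.
Minimality: the empty abort set fails — the state is deadlocked as it stands.
One survivor order: task-4, task-0, task-5, task-2, task-6. Walking it through (post-abort pool first):
  pool = (1, 1, 3)
  task-4: need (0, 1, 3) fits (1, 1, 3); releases (2, 0, 1), pool now (3, 1, 4)
  task-0: need (2, 1, 2) fits (3, 1, 4); releases (3, 1, 1), pool now (6, 2, 5)
  task-5: need (4, 2, 3) fits (6, 2, 5); releases (0, 1, 0), pool now (6, 3, 5)
  task-2: need (4, 3, 2) fits (6, 3, 5); releases (1, 1, 0), pool now (7, 4, 5)
  task-6: need (7, 4, 4) fits (7, 4, 5); releases (1, 0, 2), pool now (8, 4, 7)


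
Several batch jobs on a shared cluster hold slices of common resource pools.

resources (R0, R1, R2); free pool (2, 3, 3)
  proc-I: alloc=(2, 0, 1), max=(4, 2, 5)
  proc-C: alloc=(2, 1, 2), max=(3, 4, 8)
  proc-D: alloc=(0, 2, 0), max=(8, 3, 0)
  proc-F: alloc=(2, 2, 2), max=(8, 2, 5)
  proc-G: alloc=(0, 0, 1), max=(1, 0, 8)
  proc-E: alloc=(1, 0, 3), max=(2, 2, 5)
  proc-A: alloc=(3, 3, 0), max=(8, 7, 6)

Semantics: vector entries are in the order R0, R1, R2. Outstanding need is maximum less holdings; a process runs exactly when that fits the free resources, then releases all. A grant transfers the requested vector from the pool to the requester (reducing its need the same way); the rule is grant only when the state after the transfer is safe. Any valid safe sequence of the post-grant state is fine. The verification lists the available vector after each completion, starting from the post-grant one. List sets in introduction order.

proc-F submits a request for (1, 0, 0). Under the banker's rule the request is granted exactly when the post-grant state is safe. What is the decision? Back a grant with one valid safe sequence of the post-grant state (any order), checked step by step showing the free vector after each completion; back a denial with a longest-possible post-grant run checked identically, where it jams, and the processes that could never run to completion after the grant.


GRANT — the state after the grant stays safe, e.g. via proc-E, proc-C, proc-I, proc-F, proc-D, proc-G, proc-A.
Key observation: the grant leaves (1, 3, 3) free — enough for proc-E, whose release restarts the cascade.
Step-by-step check of the post-grant state:
  pool = (1, 3, 3)
  run proc-E (needs (1, 2, 2), free (1, 3, 3)); after release of (1, 0, 3) the pool is (2, 3, 6)
  run proc-C (needs (1, 3, 6), free (2, 3, 6)); after release of (2, 1, 2) the pool is (4, 4, 8)
  run proc-I (needs (2, 2, 4), free (4, 4, 8)); after release of (2, 0, 1) the pool is (6, 4, 9)
  run proc-F (needs (5, 0, 3), free (6, 4, 9)); after release of (3, 2, 2) the pool is (9, 6, 11)
  run proc-D (needs (8, 1, 0), free (9, 6, 11)); after release of (0, 2, 0) the pool is (9, 8, 11)
  run proc-G (needs (1, 0, 7), free (9, 8, 11)); after release of (0, 0, 1) the pool is (9, 8, 12)
  run proc-A (needs (5, 4, 6), free (9, 8, 12)); after release of (3, 3, 0) the pool is (12, 11, 12)


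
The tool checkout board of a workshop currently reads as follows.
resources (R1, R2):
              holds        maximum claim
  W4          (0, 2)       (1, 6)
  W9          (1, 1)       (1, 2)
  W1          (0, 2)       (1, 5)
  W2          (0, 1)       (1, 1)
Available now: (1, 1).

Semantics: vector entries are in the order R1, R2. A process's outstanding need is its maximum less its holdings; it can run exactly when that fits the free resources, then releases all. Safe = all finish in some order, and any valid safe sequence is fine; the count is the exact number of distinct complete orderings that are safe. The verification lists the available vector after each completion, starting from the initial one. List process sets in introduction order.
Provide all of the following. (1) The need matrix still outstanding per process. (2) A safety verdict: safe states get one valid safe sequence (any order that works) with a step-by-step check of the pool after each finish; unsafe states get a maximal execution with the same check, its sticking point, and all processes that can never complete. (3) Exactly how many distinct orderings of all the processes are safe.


(1) Need matrix, components ordered R1, R2:
  W4: (1, 4)
  W9: (0, 1)
  W1: (1, 3)
  W2: (1, 0)
(2) SAFE. One safe sequence: W2, W9, W1, W4.
Key observation: W2 is the earliest step where a requested resource binds exactly: need (1, 0), pool (1, 1) at its turn.
Walking it through:
  pool = (1, 1)
  W2: need (1, 0) fits (1, 1); releases (0, 1), pool now (1, 2)
  W9: need (0, 1) fits (1, 2); releases (1, 1), pool now (2, 3)
  W1: need (1, 3) fits (2, 3); releases (0, 2), pool now (2, 5)
  W4: need (1, 4) fits (2, 5); releases (0, 2), pool now (2, 7)
(3) Exactly 2 of the possible complete orderings are safe sequences.


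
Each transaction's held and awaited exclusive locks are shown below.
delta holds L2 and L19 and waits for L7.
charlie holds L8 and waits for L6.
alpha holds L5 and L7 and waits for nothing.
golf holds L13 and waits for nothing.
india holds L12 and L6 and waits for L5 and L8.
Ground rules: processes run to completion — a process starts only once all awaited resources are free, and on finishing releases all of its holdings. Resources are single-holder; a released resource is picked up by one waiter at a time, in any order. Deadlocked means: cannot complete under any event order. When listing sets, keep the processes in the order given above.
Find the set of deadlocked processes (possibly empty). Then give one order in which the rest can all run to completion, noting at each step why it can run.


The deadlocked set is charlie and india.
Key observation: the waits loop around charlie -> india -> charlie with no way out; no other process is dragged down with it.
A valid finishing order for the others: golf, alpha, delta.
Step-by-step check:
  golf: no waits; runs immediately, freeing L13
  alpha: no waits; runs immediately, freeing L5 and L7
  run delta (all its waits — L7 — are resolved); releases L2 and L19


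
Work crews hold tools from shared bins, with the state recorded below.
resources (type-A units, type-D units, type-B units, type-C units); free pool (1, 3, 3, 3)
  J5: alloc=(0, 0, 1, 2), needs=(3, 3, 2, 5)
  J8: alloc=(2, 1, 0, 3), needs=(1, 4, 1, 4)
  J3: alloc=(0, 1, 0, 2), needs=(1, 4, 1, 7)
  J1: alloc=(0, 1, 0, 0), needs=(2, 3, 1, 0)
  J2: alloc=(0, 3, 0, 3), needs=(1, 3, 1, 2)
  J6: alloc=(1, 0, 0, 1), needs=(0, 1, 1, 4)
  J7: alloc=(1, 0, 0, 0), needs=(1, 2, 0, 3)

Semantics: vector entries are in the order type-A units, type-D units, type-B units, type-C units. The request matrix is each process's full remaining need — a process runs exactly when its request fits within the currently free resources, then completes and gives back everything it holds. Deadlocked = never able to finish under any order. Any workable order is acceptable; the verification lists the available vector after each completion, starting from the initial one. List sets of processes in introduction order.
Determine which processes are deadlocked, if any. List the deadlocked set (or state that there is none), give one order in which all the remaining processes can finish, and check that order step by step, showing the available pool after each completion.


The deadlocked set is empty.
Key observation: beginning at J2, releases accumulate fast enough that every process eventually fits.
The rest can finish in the order J2, J8, J3, J7, J6, J1, J5. Walking it through:
  pool = (1, 3, 3, 3)
  run J2 (needs (1, 3, 1, 2), free (1, 3, 3, 3)); after release of (0, 3, 0, 3) the pool is (1, 6, 3, 6)
  run J8 (needs (1, 4, 1, 4), free (1, 6, 3, 6)); after release of (2, 1, 0, 3) the pool is (3, 7, 3, 9)
  run J3 (needs (1, 4, 1, 7), free (3, 7, 3, 9)); after release of (0, 1, 0, 2) the pool is (3, 8, 3, 11)
  run J7 (needs (1, 2, 0, 3), free (3, 8, 3, 11)); after release of (1, 0, 0, 0) the pool is (4, 8, 3, 11)
  run J6 (needs (0, 1, 1, 4), free (4, 8, 3, 11)); after release of (1, 0, 0, 1) the pool is (5, 8, 3, 12)
  run J1 (needs (2, 3, 1, 0), free (5, 8, 3, 12)); after release of (0, 1, 0, 0) the pool is (5, 9, 3, 12)
  run J5 (needs (3, 3, 2, 5), free (5, 9, 3, 12)); after release of (0, 0, 1, 2) the pool is (5, 9, 4, 14)


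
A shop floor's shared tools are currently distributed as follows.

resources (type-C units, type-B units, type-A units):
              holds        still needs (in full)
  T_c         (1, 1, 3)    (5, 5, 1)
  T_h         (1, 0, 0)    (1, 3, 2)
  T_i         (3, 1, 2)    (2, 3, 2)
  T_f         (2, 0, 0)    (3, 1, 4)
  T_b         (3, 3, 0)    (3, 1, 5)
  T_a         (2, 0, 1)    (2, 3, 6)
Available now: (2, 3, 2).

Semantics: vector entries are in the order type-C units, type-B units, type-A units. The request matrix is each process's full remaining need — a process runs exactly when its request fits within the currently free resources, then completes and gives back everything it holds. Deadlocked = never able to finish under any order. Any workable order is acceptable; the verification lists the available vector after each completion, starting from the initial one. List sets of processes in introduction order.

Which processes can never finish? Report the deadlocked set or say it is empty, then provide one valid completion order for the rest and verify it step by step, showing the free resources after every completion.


Deadlocked: T_c, T_b and T_a.
Key observation: after T_i, T_h, T_f the pool peaks at (8, 4, 4), and each blocked process is short somewhere: T_c on type-B units; T_b on type-A units; T_a on type-A units.
One completion order for the rest: T_i, T_h, T_f. Verifying each step:
  pool = (2, 3, 2)
  T_i: need (2, 3, 2) fits (2, 3, 2); releases (3, 1, 2), pool now (5, 4, 4)
  T_h: need (1, 3, 2) fits (5, 4, 4); releases (1, 0, 0), pool now (6, 4, 4)
  T_f: need (3, 1, 4) fits (6, 4, 4); releases (2, 0, 0), pool now (8, 4, 4)
None of the blocked processes ever fits:
  blocked: T_c wants (5, 5, 1), pool (8, 4, 4) — not enough type-B units
  blocked: T_b wants (3, 1, 5), pool (8, 4, 4) — not enough type-A units
  blocked: T_a wants (2, 3, 6), pool (8, 4, 4) — not enough type-A units


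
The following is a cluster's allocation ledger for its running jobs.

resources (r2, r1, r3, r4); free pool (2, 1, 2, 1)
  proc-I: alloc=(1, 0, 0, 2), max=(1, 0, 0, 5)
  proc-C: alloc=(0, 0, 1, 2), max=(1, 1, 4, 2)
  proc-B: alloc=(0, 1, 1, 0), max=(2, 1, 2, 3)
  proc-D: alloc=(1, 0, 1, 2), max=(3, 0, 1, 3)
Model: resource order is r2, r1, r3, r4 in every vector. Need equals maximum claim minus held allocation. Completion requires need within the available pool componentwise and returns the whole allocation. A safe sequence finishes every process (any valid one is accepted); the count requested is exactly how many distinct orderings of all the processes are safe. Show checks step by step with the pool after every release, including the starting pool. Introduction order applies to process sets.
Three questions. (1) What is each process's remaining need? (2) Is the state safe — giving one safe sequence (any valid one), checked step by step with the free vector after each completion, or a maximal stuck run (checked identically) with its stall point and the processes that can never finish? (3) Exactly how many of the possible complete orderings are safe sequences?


(1) Remaining need (order r2, r1, r3, r4):
  proc-I: (0, 0, 0, 3)
  proc-C: (1, 1, 3, 0)
  proc-B: (2, 0, 1, 3)
  proc-D: (2, 0, 0, 1)
(2) SAFE, for example via the order proc-D, proc-C, proc-I, proc-B.
Key observation: proc-D marks the first exact bind of the order: its need (2, 0, 0, 1) fits the free (2, 1, 2, 1) with zero slack on a requested resource.
Verifying each step:
  pool = (2, 1, 2, 1)
  proc-D: need (2, 0, 0, 1) fits (2, 1, 2, 1); releases (1, 0, 1, 2), pool now (3, 1, 3, 3)
  proc-C: need (1, 1, 3, 0) fits (3, 1, 3, 3); releases (0, 0, 1, 2), pool now (3, 1, 4, 5)
  proc-I: need (0, 0, 0, 3) fits (3, 1, 4, 5); releases (1, 0, 0, 2), pool now (4, 1, 4, 7)
  proc-B: need (2, 0, 1, 3) fits (4, 1, 4, 7); releases (0, 1, 1, 0), pool now (4, 2, 5, 7)
(3) Exactly 6 of the possible complete orderings are safe sequences.


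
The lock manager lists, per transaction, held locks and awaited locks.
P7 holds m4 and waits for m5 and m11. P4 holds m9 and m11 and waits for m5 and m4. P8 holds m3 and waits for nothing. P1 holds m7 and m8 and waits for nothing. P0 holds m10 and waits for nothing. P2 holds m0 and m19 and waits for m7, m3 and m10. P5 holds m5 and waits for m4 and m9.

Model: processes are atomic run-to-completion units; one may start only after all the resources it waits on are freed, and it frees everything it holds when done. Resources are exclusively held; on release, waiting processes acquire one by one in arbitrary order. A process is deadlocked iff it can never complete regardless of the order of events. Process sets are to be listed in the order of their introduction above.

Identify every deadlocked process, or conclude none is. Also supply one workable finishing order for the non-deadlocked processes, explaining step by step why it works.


The deadlocked set is P7, P4 and P5.
Key observation: the cycle P7 -> P4 -> P7 can never break — each member waits on the next; P5 is caught in further circular waits.
The rest can finish in the order P8, P0, P1, P2.
Walking it through:
  P8: no waits; runs immediately, freeing m3
  P0: no waits; runs immediately, freeing m10
  P1: no waits; runs immediately, freeing m7 and m8
  P2 waits on m7, m3 and m10 — all released -> runs and releases m0 and m19


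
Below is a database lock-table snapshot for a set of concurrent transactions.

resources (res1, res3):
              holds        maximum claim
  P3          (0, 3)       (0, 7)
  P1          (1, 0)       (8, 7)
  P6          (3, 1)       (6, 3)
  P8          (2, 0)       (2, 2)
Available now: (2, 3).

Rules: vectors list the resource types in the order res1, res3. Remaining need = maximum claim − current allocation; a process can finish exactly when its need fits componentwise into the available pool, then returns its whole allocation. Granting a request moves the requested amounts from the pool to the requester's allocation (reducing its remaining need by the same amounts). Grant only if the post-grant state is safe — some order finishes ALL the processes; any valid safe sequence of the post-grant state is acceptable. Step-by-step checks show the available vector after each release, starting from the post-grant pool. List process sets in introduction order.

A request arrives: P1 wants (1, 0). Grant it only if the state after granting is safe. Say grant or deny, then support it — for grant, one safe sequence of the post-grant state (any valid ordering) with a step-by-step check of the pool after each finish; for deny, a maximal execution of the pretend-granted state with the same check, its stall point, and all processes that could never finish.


GRANT: granting preserves safety; a valid post-grant sequence is P8, P6, P3, P1.
Key observation: the transfer keeps a workable pool ((1, 3)); P8 starts the safe sequence.
Step-by-step check of the post-grant state:
  pool = (1, 3)
  P8 needs (0, 2) <= (1, 3) -> finishes; pool += (2, 0) = (3, 3)
  P6 needs (3, 2) <= (3, 3) -> finishes; pool += (3, 1) = (6, 4)
  P3 needs (0, 4) <= (6, 4) -> finishes; pool += (0, 3) = (6, 7)
  P1 needs (6, 7) <= (6, 7) -> finishes; pool += (2, 0) = (8, 7)


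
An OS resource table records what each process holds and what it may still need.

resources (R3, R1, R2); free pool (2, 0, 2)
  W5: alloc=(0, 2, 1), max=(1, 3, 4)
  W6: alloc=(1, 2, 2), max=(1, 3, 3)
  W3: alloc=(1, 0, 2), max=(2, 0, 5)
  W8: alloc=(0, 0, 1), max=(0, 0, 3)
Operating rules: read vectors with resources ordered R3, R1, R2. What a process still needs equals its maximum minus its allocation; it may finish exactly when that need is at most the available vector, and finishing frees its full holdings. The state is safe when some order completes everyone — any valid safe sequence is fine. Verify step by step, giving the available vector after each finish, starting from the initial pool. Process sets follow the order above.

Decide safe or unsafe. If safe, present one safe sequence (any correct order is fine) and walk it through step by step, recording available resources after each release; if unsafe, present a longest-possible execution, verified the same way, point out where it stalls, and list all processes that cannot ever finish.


The state is UNSAFE.
Key observation: no order helps: past W8, W3, the free pool tops out at (3, 0, 5), below what each blocked process needs in R1.
The run W8, W3 cannot be extended any further. Walking it through:
  pool = (2, 0, 2)
  W8: need (0, 0, 2) fits (2, 0, 2); releases (0, 0, 1), pool now (2, 0, 3)
  W3: need (1, 0, 3) fits (2, 0, 3); releases (1, 0, 2), pool now (3, 0, 5)
  blocked: W5 wants (1, 1, 3), pool (3, 0, 5) — not enough R1
  blocked: W6 wants (0, 1, 1), pool (3, 0, 5) — not enough R1
Never able to finish: W5 and W6.


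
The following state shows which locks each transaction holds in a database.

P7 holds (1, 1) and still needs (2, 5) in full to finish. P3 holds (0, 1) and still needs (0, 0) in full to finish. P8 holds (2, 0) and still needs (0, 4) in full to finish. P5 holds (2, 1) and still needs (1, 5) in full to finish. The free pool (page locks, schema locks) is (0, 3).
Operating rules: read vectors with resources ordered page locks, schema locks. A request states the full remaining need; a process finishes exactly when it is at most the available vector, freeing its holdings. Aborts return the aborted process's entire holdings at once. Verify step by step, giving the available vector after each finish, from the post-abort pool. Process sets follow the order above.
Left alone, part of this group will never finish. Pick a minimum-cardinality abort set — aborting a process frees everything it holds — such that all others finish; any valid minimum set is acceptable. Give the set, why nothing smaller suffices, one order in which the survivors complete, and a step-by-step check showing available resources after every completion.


The answer: abort P7.
Key observation: P5 could never have finished before the abort; with (1, 1) returned by P7, it fits at step 2.
Minimality: the empty abort set fails — the state is deadlocked as it stands.
The survivors complete as P3, P5, P8. Walking it through (starting from the post-abort pool):
  pool = (1, 4)
  run P3 (needs (0, 0), free (1, 4)); after release of (0, 1) the pool is (1, 5)
  run P5 (needs (1, 5), free (1, 5)); after release of (2, 1) the pool is (3, 6)
  run P8 (needs (0, 4), free (3, 6)); after release of (2, 0) the pool is (5, 6)


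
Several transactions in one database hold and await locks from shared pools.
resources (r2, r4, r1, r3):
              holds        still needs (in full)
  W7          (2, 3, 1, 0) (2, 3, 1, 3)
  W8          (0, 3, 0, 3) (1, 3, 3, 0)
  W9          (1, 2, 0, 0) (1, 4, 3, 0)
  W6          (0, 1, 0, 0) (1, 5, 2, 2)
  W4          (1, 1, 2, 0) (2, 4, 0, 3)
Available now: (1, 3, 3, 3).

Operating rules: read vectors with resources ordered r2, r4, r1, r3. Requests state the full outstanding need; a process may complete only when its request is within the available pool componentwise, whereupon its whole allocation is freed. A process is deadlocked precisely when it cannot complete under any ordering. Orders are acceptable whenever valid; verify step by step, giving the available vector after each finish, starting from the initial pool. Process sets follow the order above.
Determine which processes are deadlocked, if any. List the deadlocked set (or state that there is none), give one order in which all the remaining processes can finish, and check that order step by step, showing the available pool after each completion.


The deadlocked set is empty.
Key observation: W8 can run right away; the returned allocation unlocks the remaining processes in turn.
A valid finishing order for the others: W8, W9, W7, W4, W6. Walking it through:
  pool = (1, 3, 3, 3)
  run W8 (needs (1, 3, 3, 0), free (1, 3, 3, 3)); after release of (0, 3, 0, 3) the pool is (1, 6, 3, 6)
  run W9 (needs (1, 4, 3, 0), free (1, 6, 3, 6)); after release of (1, 2, 0, 0) the pool is (2, 8, 3, 6)
  run W7 (needs (2, 3, 1, 3), free (2, 8, 3, 6)); after release of (2, 3, 1, 0) the pool is (4, 11, 4, 6)
  run W4 (needs (2, 4, 0, 3), free (4, 11, 4, 6)); after release of (1, 1, 2, 0) the pool is (5, 12, 6, 6)
  run W6 (needs (1, 5, 2, 2), free (5, 12, 6, 6)); after release of (0, 1, 0, 0) the pool is (5, 13, 6, 6)


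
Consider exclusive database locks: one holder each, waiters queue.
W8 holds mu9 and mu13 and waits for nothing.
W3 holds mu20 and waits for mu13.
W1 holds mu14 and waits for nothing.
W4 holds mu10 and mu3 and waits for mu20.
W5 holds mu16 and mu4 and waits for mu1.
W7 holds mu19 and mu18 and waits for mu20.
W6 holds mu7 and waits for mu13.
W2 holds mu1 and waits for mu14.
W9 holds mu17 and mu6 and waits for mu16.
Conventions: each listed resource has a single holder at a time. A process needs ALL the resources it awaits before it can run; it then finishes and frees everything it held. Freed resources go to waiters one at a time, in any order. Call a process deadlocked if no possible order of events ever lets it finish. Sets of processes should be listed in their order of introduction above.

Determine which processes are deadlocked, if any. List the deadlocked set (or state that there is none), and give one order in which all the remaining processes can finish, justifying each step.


The deadlocked set is empty.
Key observation: all waits point, directly or indirectly, at processes that can finish, so nothing is permanently blocked.
A valid finishing order for the others: W8, W1, W2, W6, W3, W4, W5, W7, W9.
Verifying each step:
  W8: no waits; runs immediately, freeing mu9 and mu13
  W1: no waits; runs immediately, freeing mu14
  W2 waits on mu14 — all released -> runs and releases mu1
  W6 waits on mu13 — all released -> runs and releases mu7
  W3 waits on mu13 — all released -> runs and releases mu20
  W4 waits on mu20 — all released -> runs and releases mu10 and mu3
  W5 waits on mu1 — all released -> runs and releases mu16 and mu4
  W7 waits on mu20 — all released -> runs and releases mu19 and mu18
  W9 waits on mu16 — all released -> runs and releases mu17 and mu6


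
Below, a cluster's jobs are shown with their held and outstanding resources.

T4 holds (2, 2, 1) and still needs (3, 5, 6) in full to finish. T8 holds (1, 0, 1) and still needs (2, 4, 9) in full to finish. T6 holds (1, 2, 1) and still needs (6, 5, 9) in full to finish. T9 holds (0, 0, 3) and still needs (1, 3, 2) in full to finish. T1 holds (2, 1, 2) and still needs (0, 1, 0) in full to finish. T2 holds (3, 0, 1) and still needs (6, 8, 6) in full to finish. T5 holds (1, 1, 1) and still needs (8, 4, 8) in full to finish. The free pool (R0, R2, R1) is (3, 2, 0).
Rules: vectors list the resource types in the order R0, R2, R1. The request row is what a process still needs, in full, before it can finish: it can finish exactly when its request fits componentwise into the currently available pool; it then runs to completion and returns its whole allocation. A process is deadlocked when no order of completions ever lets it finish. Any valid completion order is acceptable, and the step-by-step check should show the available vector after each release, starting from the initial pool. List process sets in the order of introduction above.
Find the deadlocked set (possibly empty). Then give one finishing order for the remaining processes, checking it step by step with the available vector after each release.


Deadlocked set: T4, T8, T6, T2 and T5.
Key observation: the pool after T1, T9 is (5, 3, 5); every surviving request exceeds it in R2, so progress ends there.
A valid finishing order for the others: T1, T9. Walking it through:
  pool = (3, 2, 0)
  T1: need (0, 1, 0) fits (3, 2, 0); releases (2, 1, 2), pool now (5, 3, 2)
  T9: need (1, 3, 2) fits (5, 3, 2); releases (0, 0, 3), pool now (5, 3, 5)
The stuck group stays short no matter what:
  blocked: T4 wants (3, 5, 6), pool (5, 3, 5) — not enough R2 and R1
  blocked: T8 wants (2, 4, 9), pool (5, 3, 5) — not enough R2 and R1
  blocked: T6 wants (6, 5, 9), pool (5, 3, 5) — not enough R0, R2 and R1
  blocked: T2 wants (6, 8, 6), pool (5, 3, 5) — not enough R0, R2 and R1
  blocked: T5 wants (8, 4, 8), pool (5, 3, 5) — not enough R0, R2 and R1


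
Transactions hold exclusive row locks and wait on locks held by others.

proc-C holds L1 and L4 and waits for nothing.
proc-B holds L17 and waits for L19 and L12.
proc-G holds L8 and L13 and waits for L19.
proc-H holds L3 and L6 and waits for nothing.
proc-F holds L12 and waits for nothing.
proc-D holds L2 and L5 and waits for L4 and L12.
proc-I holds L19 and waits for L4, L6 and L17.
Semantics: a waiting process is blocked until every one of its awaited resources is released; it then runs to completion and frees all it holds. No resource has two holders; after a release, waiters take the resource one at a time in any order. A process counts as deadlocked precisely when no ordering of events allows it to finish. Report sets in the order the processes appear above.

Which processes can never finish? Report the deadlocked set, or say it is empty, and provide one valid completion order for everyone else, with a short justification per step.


Deadlocked set: proc-B, proc-G and proc-I.
Key observation: the cycle proc-B -> proc-I -> proc-B can never break — each member waits on the next; proc-G waits into the deadlock from upstream.
The rest can finish in the order proc-F, proc-C, proc-D, proc-H.
Verifying each step:
  proc-F waits on nothing -> runs at once and releases L12
  proc-C waits on nothing -> runs at once and releases L1 and L4
  proc-D waits on L4 and L12 — all released -> runs and releases L2 and L5
  proc-H waits on nothing -> runs at once and releases L3 and L6


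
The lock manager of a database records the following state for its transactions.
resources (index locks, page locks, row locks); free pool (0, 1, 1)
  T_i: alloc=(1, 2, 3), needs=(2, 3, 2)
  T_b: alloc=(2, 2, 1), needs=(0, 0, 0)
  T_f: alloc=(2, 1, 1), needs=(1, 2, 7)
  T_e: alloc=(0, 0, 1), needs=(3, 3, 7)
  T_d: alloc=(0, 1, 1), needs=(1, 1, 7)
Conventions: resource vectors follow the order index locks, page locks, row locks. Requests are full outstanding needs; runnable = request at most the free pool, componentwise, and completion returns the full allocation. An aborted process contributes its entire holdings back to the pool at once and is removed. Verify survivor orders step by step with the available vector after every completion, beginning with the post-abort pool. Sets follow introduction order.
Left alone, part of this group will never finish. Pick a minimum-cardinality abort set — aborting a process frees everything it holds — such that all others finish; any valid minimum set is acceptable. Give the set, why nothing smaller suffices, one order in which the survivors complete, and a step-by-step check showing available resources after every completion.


The answer: abort T_e and T_d.
Key observation: the returned (0, 1, 2) from T_e and T_d is what brings T_f — unrunnable before, under any order — into play at step 3.
No one abort is enough; case by case: T_i alone leaves T_f blocked (short on row locks); T_b alone leaves T_f blocked (short on row locks); T_f alone leaves T_e blocked (short on row locks); T_e alone leaves T_f blocked (short on row locks); T_d alone leaves T_f blocked (short on row locks).
The survivors complete as T_b, T_i, T_f. Walking it through (starting from the post-abort pool):
  pool = (0, 2, 3)
  T_b: need (0, 0, 0) fits (0, 2, 3); releases (2, 2, 1), pool now (2, 4, 4)
  T_i: need (2, 3, 2) fits (2, 4, 4); releases (1, 2, 3), pool now (3, 6, 7)
  T_f: need (1, 2, 7) fits (3, 6, 7); releases (2, 1, 1), pool now (5, 7, 8)
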